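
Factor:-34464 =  - 2^5*3^1 * 359^1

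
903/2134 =903/2134  =  0.42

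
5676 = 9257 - 3581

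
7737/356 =7737/356 = 21.73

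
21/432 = 7/144 = 0.05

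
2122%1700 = 422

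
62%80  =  62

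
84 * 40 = 3360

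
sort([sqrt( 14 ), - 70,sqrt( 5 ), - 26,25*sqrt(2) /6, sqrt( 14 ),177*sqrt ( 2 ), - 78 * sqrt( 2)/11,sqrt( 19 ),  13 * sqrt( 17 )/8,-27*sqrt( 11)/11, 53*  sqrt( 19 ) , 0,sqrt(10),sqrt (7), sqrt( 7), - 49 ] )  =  [ - 70,- 49,-26, - 78*sqrt(2) /11, - 27 * sqrt( 11)/11,  0, sqrt(5),sqrt (7), sqrt( 7 ) , sqrt( 10),sqrt( 14 ),sqrt(14 ),sqrt( 19 ),25*sqrt( 2 )/6, 13 * sqrt(17) /8,  53*sqrt( 19 ), 177*sqrt( 2 ) ] 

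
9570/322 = 4785/161 = 29.72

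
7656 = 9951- 2295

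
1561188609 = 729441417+831747192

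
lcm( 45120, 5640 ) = 45120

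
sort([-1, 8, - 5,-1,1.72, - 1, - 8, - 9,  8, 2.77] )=[ - 9, - 8, - 5, - 1, - 1,-1, 1.72,  2.77,  8,  8]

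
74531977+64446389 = 138978366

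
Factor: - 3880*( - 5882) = 22822160  =  2^4*5^1 * 17^1 * 97^1*173^1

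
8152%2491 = 679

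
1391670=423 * 3290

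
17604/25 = 17604/25 = 704.16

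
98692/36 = 24673/9 = 2741.44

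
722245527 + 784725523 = 1506971050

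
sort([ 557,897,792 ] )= [ 557,792, 897 ] 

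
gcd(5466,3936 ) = 6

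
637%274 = 89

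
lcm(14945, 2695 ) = 164395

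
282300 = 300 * 941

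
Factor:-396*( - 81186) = 2^3*3^3 * 7^1 * 11^1*1933^1 = 32149656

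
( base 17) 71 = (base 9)143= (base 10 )120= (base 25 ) 4k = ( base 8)170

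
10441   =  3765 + 6676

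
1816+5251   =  7067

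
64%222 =64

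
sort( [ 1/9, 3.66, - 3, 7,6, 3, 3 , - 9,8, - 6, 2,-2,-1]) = [ - 9 , - 6,- 3, - 2, - 1, 1/9, 2,3,  3,3.66, 6,  7, 8 ] 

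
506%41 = 14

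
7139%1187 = 17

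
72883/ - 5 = -72883/5 = - 14576.60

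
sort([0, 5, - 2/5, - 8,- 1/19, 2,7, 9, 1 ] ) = [ - 8,-2/5 , - 1/19,0, 1,2, 5, 7, 9]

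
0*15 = 0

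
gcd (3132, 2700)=108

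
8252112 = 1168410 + 7083702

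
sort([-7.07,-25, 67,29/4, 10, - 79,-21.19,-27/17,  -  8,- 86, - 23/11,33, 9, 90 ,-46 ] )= [-86, - 79,-46, - 25, - 21.19, - 8, - 7.07,-23/11,-27/17, 29/4,9, 10, 33,  67, 90]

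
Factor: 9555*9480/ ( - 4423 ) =  -  90581400/4423 = -2^3*3^2 * 5^2*7^2*13^1 * 79^1*4423^( - 1 )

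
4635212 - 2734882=1900330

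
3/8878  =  3/8878 =0.00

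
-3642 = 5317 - 8959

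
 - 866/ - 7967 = 866/7967 = 0.11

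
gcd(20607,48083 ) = 6869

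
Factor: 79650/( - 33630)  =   - 3^2*5^1*19^( - 1) = - 45/19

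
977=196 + 781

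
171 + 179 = 350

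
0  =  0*50527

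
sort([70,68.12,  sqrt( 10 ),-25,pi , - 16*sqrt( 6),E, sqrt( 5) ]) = [ - 16 * sqrt( 6 ), - 25,sqrt( 5 ),E,pi,sqrt(10 ),68.12,70]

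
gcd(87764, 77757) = 1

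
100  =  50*2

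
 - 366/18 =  - 61/3 = -20.33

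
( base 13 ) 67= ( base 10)85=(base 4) 1111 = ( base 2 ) 1010101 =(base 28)31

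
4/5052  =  1/1263 = 0.00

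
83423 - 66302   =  17121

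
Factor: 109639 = 109639^1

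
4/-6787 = - 1 + 6783/6787 = -0.00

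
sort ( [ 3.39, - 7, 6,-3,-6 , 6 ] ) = [ - 7, - 6,-3,3.39, 6, 6]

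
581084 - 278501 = 302583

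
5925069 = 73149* 81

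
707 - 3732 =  - 3025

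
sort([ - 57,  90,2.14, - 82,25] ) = [ - 82, - 57,2.14,25,90]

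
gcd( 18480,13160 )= 280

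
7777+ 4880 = 12657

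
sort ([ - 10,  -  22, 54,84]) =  [ - 22, - 10,54 , 84] 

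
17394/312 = 55 + 3/4 =55.75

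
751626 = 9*83514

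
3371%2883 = 488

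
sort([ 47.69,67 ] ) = [ 47.69,67 ] 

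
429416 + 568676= 998092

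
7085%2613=1859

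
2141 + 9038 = 11179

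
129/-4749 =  -1 + 1540/1583 = - 0.03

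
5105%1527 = 524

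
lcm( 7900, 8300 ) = 655700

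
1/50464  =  1/50464 = 0.00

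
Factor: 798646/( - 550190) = - 399323/275095 = -  5^( - 1) * 19^1*37^ (  -  1)*1487^( - 1 ) * 21017^1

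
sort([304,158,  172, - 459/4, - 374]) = [ - 374, - 459/4, 158,172,  304]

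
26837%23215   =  3622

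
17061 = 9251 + 7810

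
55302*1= 55302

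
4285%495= 325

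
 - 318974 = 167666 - 486640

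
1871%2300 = 1871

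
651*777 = 505827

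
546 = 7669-7123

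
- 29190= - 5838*5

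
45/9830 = 9/1966=0.00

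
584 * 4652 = 2716768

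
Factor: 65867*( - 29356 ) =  - 2^2 * 41^1*179^1*65867^1 = - 1933591652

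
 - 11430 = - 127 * 90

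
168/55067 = 168/55067 = 0.00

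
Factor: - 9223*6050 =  - 55799150 = - 2^1*5^2 * 11^2*23^1*401^1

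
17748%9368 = 8380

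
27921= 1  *27921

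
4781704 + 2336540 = 7118244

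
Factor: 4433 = 11^1*13^1*31^1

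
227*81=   18387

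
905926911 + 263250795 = 1169177706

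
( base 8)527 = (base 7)1000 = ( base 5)2333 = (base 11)292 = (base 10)343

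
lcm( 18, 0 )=0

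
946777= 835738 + 111039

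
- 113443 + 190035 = 76592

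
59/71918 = 59/71918 = 0.00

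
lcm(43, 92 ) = 3956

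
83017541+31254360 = 114271901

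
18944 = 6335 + 12609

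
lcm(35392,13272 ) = 106176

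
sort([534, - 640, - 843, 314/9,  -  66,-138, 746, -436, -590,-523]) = [  -  843, - 640,-590, -523,  -  436, - 138, - 66, 314/9, 534,746]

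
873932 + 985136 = 1859068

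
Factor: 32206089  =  3^1*2237^1*4799^1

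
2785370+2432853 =5218223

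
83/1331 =83/1331 =0.06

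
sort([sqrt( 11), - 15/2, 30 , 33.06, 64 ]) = [  -  15/2, sqrt( 11 ), 30, 33.06, 64 ] 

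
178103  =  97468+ 80635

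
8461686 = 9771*866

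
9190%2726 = 1012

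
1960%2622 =1960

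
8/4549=8/4549 = 0.00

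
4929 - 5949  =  -1020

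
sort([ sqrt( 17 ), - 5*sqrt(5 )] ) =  [-5*sqrt(5), sqrt(17 )] 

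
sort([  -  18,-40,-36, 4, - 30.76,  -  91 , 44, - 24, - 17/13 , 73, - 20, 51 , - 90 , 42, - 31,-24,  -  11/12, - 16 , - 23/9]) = [ - 91, - 90 , - 40 ,  -  36, - 31 , - 30.76 ,  -  24, - 24 ,-20, - 18, - 16 ,- 23/9, - 17/13 , - 11/12,4, 42 , 44,51,73] 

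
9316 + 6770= 16086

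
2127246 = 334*6369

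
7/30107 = 1/4301 = 0.00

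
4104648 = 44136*93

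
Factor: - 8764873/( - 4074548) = 2^( - 2 )*13^1*29^1*67^1*71^( -1 )*347^1*14347^( -1) 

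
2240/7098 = 160/507  =  0.32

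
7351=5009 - - 2342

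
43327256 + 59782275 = 103109531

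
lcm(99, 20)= 1980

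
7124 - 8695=  -  1571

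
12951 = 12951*1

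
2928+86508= 89436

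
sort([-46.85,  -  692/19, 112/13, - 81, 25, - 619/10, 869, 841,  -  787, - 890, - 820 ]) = [ - 890, - 820, - 787, - 81,  -  619/10, - 46.85, - 692/19 , 112/13,25, 841, 869] 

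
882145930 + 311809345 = 1193955275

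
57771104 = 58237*992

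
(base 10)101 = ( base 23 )49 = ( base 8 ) 145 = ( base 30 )3B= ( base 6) 245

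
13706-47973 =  - 34267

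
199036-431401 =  - 232365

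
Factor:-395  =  -5^1 * 79^1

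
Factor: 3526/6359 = 2^1*41^1*43^1*6359^( - 1 ) 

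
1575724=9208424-7632700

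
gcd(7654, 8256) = 86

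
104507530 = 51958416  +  52549114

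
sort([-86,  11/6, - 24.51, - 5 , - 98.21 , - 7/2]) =[ - 98.21, - 86,  -  24.51, - 5, - 7/2, 11/6]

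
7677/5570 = 1 + 2107/5570 = 1.38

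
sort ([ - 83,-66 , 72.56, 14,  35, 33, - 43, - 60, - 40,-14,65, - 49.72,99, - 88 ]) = [ - 88, - 83, - 66, - 60, - 49.72, - 43,-40,-14, 14,33, 35,65,72.56,99]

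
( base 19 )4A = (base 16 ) 56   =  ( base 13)68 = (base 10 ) 86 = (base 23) 3h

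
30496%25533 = 4963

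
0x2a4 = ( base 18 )21a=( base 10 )676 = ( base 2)1010100100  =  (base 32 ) L4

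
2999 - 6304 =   -  3305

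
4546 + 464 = 5010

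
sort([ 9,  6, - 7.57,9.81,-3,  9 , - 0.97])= [  -  7.57, - 3 , - 0.97, 6,9 , 9, 9.81 ] 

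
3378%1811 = 1567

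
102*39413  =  4020126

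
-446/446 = -1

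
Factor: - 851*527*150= - 67271550 =- 2^1*3^1*5^2 * 17^1*23^1*31^1*37^1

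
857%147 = 122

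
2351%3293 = 2351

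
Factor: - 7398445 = - 5^1*647^1*2287^1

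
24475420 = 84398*290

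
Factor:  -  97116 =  - 2^2*3^1*8093^1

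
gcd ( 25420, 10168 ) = 5084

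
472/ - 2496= -1 + 253/312=- 0.19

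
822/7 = 117+3/7 = 117.43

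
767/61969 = 767/61969 = 0.01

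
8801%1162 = 667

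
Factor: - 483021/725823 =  - 187/281 = - 11^1*17^1 * 281^(-1 ) 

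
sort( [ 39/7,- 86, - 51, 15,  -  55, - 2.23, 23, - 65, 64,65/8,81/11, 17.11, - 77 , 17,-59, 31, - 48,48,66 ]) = [ - 86, - 77, - 65 ,- 59, - 55 , - 51, - 48 , - 2.23,39/7, 81/11 , 65/8,15,17, 17.11 , 23,31 , 48, 64,66] 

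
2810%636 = 266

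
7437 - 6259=1178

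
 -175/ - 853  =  175/853 =0.21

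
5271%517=101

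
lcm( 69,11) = 759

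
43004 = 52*827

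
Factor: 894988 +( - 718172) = 2^4 * 43^1*257^1  =  176816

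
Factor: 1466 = 2^1* 733^1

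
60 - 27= 33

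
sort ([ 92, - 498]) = [ - 498,92 ] 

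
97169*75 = 7287675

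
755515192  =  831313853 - 75798661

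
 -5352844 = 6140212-11493056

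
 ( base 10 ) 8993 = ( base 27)c92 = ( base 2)10001100100001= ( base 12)5255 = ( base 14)33c5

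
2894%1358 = 178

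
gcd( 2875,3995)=5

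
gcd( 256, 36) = 4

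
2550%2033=517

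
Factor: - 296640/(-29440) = 927/92 = 2^( - 2 )* 3^2*23^( - 1 )*103^1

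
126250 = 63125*2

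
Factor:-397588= - 2^2*99397^1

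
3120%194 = 16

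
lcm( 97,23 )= 2231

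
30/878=15/439 = 0.03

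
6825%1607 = 397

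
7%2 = 1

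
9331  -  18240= -8909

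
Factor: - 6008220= -2^2*3^2*5^1 *29^1*1151^1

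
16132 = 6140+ 9992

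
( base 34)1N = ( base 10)57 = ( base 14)41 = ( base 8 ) 71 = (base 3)2010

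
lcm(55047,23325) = 1376175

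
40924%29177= 11747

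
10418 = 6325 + 4093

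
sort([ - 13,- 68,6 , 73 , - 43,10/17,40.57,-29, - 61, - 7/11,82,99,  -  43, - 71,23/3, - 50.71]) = [-71, - 68, - 61,-50.71, - 43,-43,  -  29,-13, - 7/11,  10/17,6,23/3, 40.57,  73, 82, 99 ]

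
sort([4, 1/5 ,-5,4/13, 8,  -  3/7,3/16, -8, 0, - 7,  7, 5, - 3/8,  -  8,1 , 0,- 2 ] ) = [ - 8,-8,  -  7, - 5, - 2 , - 3/7, - 3/8, 0, 0, 3/16,1/5, 4/13, 1 , 4,5, 7, 8]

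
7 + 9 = 16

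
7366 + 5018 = 12384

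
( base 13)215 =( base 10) 356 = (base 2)101100100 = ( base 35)A6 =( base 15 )18b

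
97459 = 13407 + 84052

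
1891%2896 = 1891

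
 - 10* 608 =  - 6080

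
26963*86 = 2318818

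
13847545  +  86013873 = 99861418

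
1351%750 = 601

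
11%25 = 11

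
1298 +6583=7881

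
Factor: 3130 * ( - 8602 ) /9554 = - 2^1*5^1*11^1 * 23^1*281^( - 1 )*313^1 = -791890/281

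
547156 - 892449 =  - 345293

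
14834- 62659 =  - 47825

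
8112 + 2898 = 11010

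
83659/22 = 83659/22 = 3802.68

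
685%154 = 69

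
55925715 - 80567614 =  - 24641899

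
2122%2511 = 2122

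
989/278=3 + 155/278= 3.56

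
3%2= 1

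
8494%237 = 199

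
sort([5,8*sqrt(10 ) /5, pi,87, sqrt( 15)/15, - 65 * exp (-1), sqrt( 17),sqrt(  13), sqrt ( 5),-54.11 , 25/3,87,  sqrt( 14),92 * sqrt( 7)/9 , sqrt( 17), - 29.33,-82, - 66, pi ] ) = [  -  82, - 66,-54.11, - 29.33  , - 65 * exp( - 1 ),sqrt( 15)/15,sqrt( 5 ),  pi,pi,sqrt( 13),sqrt ( 14), sqrt(17), sqrt (17), 5, 8*sqrt( 10)/5,25/3, 92*sqrt( 7)/9,87, 87 ]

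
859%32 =27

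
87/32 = 87/32=2.72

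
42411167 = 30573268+11837899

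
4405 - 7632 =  - 3227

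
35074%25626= 9448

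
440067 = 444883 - 4816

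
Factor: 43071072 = 2^5*3^1*11^1*40787^1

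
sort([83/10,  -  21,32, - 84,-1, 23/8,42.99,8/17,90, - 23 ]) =[ - 84 , - 23, - 21,  -  1,8/17,23/8, 83/10,  32, 42.99  ,  90 ]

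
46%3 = 1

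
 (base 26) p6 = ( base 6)3012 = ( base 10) 656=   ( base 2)1010010000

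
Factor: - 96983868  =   - 2^2*  3^1*1063^1*7603^1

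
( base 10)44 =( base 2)101100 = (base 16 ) 2c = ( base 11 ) 40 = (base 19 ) 26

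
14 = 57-43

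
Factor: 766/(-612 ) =- 2^( - 1 ) * 3^( - 2)* 17^( - 1)*383^1 = -  383/306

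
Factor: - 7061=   -  23^1*307^1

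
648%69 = 27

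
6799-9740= - 2941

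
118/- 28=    - 5  +  11/14 = - 4.21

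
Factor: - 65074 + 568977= 503903 = 37^1*13619^1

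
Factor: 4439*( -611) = -13^1 *23^1*47^1*193^1 = -2712229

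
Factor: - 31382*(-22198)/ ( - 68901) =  - 40977508/4053 = - 2^2*3^( - 1 ) * 7^ ( - 1 ) * 11^1*13^1*71^1*193^(  -  1) * 1009^1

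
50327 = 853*59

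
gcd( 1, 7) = 1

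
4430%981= 506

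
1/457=1/457 = 0.00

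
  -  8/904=-1/113 = -0.01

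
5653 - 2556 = 3097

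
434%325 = 109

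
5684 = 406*14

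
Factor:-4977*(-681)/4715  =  3^3*5^( - 1 ) * 7^1 *23^( - 1 )*41^( - 1 )*79^1*227^1 = 3389337/4715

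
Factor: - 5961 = - 3^1 * 1987^1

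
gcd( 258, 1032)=258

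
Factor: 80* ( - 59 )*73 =- 2^4*5^1*59^1  *73^1=- 344560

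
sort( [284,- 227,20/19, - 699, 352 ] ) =[-699,  -  227, 20/19,284,  352 ] 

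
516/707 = 516/707=0.73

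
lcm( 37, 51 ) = 1887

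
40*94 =3760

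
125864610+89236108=215100718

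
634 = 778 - 144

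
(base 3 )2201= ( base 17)45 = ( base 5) 243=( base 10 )73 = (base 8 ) 111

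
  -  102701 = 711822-814523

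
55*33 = 1815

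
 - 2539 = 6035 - 8574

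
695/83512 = 695/83512=0.01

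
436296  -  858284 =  - 421988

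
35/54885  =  7/10977 = 0.00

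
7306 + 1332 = 8638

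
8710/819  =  670/63=   10.63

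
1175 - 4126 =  - 2951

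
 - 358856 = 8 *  (-44857 ) 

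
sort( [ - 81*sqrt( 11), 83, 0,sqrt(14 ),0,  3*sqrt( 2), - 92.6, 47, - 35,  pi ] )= [ - 81 * sqrt(11 ), - 92.6, - 35 , 0,0,pi,sqrt( 14), 3 *sqrt (2), 47, 83 ] 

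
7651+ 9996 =17647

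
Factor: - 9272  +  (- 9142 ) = -2^1*3^3*11^1*31^1 = - 18414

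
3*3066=9198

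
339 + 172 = 511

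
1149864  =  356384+793480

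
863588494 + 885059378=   1748647872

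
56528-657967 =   -  601439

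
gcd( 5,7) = 1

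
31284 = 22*1422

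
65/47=1  +  18/47 = 1.38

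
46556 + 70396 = 116952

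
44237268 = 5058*8746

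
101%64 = 37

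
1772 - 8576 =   -  6804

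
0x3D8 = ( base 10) 984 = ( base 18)30c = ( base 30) 12o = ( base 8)1730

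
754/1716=29/66 = 0.44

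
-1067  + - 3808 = - 4875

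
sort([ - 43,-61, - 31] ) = [ - 61, - 43, - 31 ] 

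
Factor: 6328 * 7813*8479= 419207390056= 2^3*7^1 * 13^1*61^1 * 113^1*139^1*601^1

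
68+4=72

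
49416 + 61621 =111037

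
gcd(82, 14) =2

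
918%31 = 19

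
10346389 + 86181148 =96527537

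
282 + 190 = 472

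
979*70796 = 69309284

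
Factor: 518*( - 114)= -2^2*3^1*7^1*19^1*37^1 = -59052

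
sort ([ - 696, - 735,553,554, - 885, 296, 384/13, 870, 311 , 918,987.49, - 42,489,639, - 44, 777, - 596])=[ - 885, - 735, - 696, - 596,-44, - 42, 384/13,296,311,489 , 553, 554,639,777, 870,918 , 987.49]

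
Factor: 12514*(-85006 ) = - 1063765084 =-  2^2*19^1*2237^1*6257^1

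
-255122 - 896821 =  - 1151943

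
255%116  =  23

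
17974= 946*19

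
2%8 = 2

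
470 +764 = 1234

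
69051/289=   238 + 269/289= 238.93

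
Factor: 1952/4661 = 2^5*59^( - 1) *61^1* 79^( - 1)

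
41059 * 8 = 328472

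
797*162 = 129114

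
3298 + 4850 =8148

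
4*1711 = 6844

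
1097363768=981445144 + 115918624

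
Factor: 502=2^1*251^1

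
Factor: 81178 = 2^1 * 37^1*1097^1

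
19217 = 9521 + 9696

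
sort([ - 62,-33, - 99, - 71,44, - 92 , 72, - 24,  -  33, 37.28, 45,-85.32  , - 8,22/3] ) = [ - 99, - 92, - 85.32, - 71, - 62,- 33, - 33, - 24, - 8,22/3, 37.28,44,45, 72]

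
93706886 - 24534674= 69172212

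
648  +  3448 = 4096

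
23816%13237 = 10579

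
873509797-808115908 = 65393889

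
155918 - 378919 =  - 223001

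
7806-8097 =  - 291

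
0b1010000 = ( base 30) 2k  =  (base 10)80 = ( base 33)2E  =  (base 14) 5a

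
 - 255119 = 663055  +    -  918174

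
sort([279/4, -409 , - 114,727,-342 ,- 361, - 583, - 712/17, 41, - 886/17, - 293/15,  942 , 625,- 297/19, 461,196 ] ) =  [ -583, - 409,  -  361, - 342, - 114 , - 886/17, - 712/17,-293/15, - 297/19 , 41,279/4,  196 , 461, 625,727 , 942 ] 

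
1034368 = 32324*32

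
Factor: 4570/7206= 3^( - 1 )*5^1 *457^1*1201^(- 1 ) =2285/3603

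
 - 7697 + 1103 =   -  6594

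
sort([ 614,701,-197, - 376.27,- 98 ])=[ - 376.27,-197, - 98,614,701] 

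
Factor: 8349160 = 2^3*5^1*208729^1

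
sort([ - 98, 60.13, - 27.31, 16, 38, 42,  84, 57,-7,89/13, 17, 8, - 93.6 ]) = [ - 98, - 93.6, - 27.31,-7, 89/13, 8, 16, 17, 38, 42, 57, 60.13, 84 ] 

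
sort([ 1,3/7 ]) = [ 3/7,1 ]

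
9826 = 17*578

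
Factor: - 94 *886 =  - 83284= - 2^2*47^1*443^1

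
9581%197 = 125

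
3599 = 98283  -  94684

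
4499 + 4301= 8800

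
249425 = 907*275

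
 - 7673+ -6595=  - 14268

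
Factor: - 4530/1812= - 2^( - 1)*5^1 = -  5/2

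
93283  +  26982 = 120265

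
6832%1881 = 1189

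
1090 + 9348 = 10438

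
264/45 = 5 + 13/15 = 5.87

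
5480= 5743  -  263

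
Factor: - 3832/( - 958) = 4 = 2^2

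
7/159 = 7/159 = 0.04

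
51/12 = 17/4 = 4.25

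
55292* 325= 17969900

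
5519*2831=15624289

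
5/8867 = 5/8867 = 0.00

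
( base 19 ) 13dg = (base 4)2000031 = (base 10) 8205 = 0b10000000001101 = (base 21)ICF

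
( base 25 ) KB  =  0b111111111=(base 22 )115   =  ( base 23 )M5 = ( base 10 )511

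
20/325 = 4/65 = 0.06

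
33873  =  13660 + 20213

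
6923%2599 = 1725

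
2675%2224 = 451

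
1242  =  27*46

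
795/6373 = 795/6373 = 0.12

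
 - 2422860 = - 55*44052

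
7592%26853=7592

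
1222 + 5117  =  6339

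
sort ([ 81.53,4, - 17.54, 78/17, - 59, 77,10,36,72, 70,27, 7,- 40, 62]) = [ - 59, - 40,- 17.54,4, 78/17,  7,10,  27, 36,62,70,72, 77,81.53]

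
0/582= 0=0.00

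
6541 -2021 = 4520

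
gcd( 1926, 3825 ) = 9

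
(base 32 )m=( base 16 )16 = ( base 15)17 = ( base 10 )22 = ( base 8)26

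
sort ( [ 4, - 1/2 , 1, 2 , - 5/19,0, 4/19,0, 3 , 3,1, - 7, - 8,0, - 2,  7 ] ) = [-8,-7, - 2,-1/2,-5/19,0,0,0, 4/19,1, 1,2,3, 3,4,7] 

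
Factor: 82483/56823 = 3^( - 1)*13^( - 1 ) * 31^ (  -  1) * 47^( - 1)*82483^1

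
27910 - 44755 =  -16845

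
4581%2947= 1634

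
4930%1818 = 1294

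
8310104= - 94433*( - 88) 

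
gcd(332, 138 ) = 2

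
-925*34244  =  -31675700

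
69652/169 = 69652/169 = 412.14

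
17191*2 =34382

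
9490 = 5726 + 3764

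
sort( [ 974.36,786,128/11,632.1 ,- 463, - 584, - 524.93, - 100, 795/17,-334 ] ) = [ - 584,-524.93,-463, - 334,-100 , 128/11,795/17,  632.1,786,974.36]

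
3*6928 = 20784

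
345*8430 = 2908350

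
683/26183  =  683/26183  =  0.03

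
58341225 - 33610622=24730603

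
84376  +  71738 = 156114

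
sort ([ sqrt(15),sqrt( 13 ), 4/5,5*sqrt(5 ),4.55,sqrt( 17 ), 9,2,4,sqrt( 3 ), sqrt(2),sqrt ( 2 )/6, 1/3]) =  [sqrt( 2)/6,  1/3,4/5,sqrt(2 ), sqrt( 3 ), 2, sqrt(13),sqrt(15),4,sqrt(17 ),4.55,9 , 5*sqrt(5)]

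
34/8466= 1/249= 0.00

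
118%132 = 118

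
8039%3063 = 1913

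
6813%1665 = 153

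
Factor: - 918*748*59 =-2^3*3^3*11^1*17^2 * 59^1 = - 40513176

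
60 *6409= 384540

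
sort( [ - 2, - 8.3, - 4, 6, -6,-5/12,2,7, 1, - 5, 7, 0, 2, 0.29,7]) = [ - 8.3, - 6,-5, - 4, - 2, - 5/12, 0, 0.29, 1,2,2,  6, 7, 7,7] 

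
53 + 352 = 405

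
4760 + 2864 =7624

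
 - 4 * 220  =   - 880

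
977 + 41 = 1018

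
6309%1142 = 599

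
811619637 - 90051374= 721568263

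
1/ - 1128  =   - 1 + 1127/1128 = - 0.00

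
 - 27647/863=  - 27647/863 = -  32.04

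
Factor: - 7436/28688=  - 169/652  =  - 2^( - 2)*13^2*163^ ( - 1)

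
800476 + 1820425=2620901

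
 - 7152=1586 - 8738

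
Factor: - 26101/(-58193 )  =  43^1 * 607^1*58193^ ( - 1) 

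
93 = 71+22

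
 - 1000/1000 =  - 1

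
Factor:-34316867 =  - 13^1 * 2639759^1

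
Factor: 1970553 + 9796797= 2^1*3^1  *5^2*7^2*1601^1 = 11767350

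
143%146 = 143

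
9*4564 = 41076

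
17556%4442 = 4230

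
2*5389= 10778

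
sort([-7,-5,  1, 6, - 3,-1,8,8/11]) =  [ - 7, - 5,-3, - 1, 8/11, 1, 6,8]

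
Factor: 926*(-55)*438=- 2^2*3^1*5^1*11^1*73^1 * 463^1 = -  22307340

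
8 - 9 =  - 1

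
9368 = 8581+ 787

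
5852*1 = 5852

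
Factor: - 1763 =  - 41^1*43^1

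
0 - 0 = 0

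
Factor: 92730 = 2^1*3^1 * 5^1*11^1*281^1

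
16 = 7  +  9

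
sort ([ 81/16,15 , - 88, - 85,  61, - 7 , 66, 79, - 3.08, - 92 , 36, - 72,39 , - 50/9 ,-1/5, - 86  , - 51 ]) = [ - 92, - 88,-86, - 85 ,  -  72, - 51, - 7,-50/9, - 3.08 , - 1/5,  81/16, 15 , 36, 39,61 , 66 , 79] 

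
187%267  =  187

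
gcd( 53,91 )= 1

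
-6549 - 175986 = -182535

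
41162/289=41162/289 = 142.43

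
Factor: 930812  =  2^2*97^1 * 2399^1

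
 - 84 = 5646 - 5730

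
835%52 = 3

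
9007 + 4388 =13395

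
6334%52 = 42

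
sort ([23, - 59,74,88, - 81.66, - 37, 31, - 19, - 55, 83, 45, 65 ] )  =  [ - 81.66, -59, - 55, - 37 , - 19, 23,  31,45,65, 74, 83, 88 ] 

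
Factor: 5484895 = 5^1*13^2 * 6491^1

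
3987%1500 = 987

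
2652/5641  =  2652/5641 = 0.47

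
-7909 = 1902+-9811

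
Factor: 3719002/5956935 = 2^1*3^ ( - 1)*5^ (  -  1)*7^2* 53^(-1 )*59^( - 1 )*127^(  -  1)* 137^1*277^1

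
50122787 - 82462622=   -32339835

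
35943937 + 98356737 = 134300674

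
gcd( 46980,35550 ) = 90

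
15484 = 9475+6009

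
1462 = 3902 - 2440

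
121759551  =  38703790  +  83055761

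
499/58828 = 499/58828 = 0.01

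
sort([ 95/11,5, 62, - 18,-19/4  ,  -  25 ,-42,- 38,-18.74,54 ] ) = [-42, - 38 , - 25,-18.74,  -  18,  -  19/4,  5,95/11, 54, 62]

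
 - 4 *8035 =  - 32140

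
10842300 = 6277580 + 4564720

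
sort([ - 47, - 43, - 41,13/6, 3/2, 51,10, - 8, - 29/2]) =[  -  47,-43 ,-41 , - 29/2,-8, 3/2, 13/6, 10,51] 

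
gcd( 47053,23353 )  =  1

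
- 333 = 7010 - 7343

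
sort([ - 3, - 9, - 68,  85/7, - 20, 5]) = [ - 68 , - 20, - 9, - 3, 5, 85/7]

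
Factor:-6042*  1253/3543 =-2523542/1181 = - 2^1 * 7^1 * 19^1 * 53^1*179^1 * 1181^(- 1)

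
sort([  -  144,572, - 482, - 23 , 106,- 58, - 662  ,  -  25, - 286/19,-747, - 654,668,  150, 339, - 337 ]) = [ - 747 , - 662, -654, - 482,-337, - 144, - 58, - 25, - 23, - 286/19, 106, 150, 339, 572 , 668 ] 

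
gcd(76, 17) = 1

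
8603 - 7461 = 1142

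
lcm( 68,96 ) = 1632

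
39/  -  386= -1 + 347/386= -  0.10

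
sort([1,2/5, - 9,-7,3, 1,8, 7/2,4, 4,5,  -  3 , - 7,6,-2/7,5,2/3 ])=[-9, - 7, - 7, - 3, - 2/7,2/5, 2/3,1,1,3,7/2,4,4 , 5,5,6,  8 ]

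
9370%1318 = 144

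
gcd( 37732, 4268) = 4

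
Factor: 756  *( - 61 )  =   - 46116 = - 2^2*3^3*7^1*61^1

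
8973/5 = 8973/5= 1794.60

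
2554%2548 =6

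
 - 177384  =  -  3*59128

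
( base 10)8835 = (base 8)21203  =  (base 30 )9of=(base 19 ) 1590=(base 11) 6702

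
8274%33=24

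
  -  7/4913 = -1 + 4906/4913=-0.00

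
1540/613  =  1540/613 =2.51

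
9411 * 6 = 56466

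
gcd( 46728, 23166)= 198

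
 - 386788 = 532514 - 919302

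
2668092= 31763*84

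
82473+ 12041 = 94514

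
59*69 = 4071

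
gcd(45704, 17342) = 58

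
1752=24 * 73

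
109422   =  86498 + 22924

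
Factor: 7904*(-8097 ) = -2^5*3^1*13^1*19^1*2699^1 = - 63998688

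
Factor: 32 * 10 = 2^6 * 5^1 = 320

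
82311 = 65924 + 16387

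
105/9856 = 15/1408  =  0.01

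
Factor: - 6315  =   - 3^1*5^1*421^1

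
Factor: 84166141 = 103^1*817147^1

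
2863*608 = 1740704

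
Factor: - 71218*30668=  - 2^3 * 7^1*11^1*17^1 * 41^1*5087^1 = - 2184113624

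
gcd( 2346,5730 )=6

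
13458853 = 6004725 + 7454128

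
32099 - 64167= - 32068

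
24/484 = 6/121 = 0.05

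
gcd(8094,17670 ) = 114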